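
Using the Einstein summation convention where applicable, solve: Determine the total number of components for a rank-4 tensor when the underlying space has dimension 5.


The number of components of a rank-r tensor in d dimensions is d^r.
Here d = 5 and r = 4.
5^4 = 625

625


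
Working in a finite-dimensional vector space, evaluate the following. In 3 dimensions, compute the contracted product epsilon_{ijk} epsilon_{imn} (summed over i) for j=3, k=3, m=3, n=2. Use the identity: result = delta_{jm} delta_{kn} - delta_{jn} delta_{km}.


Using the identity: epsilon_{ijk} epsilon_{imn} = delta_{jm} delta_{kn} - delta_{jn} delta_{km}.
delta_{33} = 1
delta_{32} = 0
delta_{32} = 0
delta_{33} = 1
Result = 1 * 0 - 0 * 1 = 0 - 0 = 0

0


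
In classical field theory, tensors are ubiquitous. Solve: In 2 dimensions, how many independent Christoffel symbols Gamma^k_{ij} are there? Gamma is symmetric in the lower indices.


Christoffel symbols Gamma^k_{ij} are symmetric in i,j, so there are d * d(d+1)/2 independent symbols.
d = 2
d(d+1)/2 = 2 * 3 / 2 = 3
Total = 2 * 3 = 6

6


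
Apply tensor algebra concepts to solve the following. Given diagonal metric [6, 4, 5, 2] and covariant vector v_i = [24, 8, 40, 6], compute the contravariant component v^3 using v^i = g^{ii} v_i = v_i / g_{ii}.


To raise an index with a diagonal metric: v^i = v_i / g_{ii}.
For index 3: v_3 = 40, g_{33} = 5
v^3 = 40 / 5 = 8

8


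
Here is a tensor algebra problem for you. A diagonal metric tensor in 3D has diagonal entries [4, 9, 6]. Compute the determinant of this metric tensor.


For a diagonal metric, the determinant is the product of diagonal entries.
Diagonal entries: 4, 9, 6
det(g) = 4 * 9 * 6 = 216

216


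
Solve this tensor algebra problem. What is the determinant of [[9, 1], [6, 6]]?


For a 2x2 matrix [[a, b], [c, d]], det = a*d - b*c.
a = 9, b = 1, c = 6, d = 6
a*d = 9 * 6 = 54
b*c = 1 * 6 = 6
det = 54 - 6 = 48

48


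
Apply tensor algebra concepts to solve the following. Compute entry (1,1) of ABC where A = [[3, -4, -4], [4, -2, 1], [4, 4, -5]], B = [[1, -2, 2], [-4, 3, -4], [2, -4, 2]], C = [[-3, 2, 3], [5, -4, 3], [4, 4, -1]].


(ABC)_{11} = sum_m (AB)_{1m} C_{m1}. First compute row 1 of AB.
(AB)_{11} = 3*1 + -4*-4 + -4*2 = 11
(AB)_{12} = 3*-2 + -4*3 + -4*-4 = -2
(AB)_{13} = 3*2 + -4*-4 + -4*2 = 14
Now contract with column 1 of C:
(AB)_{11} * C_{11} = 11 * -3 = -33
(AB)_{12} * C_{21} = -2 * 5 = -10
(AB)_{13} * C_{31} = 14 * 4 = 56
(ABC)_{11} = -33 + -10 + 56 = 13

13


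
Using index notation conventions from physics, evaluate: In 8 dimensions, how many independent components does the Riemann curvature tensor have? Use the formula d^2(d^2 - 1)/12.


The Riemann tensor in d dimensions has d^2(d^2 - 1)/12 independent components.
d = 8, so d^2 = 64
d^2 - 1 = 63
d^2(d^2 - 1) = 64 * 63 = 4032
Divide by 12: 4032 / 12 = 336

336


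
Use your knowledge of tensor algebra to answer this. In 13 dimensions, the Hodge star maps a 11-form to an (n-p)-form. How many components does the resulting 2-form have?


The Hodge dual of a p-form on an n-dimensional manifold is an (n-p)-form.
n = 13, p = 11, so dual degree = 13 - 11 = 2
The number of components is C(n, n-p) = C(13, 2) = 78

78


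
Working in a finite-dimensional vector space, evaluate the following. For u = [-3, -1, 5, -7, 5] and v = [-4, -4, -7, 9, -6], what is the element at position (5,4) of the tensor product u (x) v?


The outer product entry T_{ij} = u_i * v_j.
We need i=5, j=4.
u_5 = 5, v_4 = 9
T_{5,4} = 5 * 9 = 45

45


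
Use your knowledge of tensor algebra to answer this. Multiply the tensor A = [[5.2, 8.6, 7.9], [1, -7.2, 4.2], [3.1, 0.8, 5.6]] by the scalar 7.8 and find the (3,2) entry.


Scalar multiplication: (cA)_{ij} = c * A_{ij}.
c = 7.8
A_{32} = 0.8
(cA)_{32} = 7.8 * 0.8 = 6.24

6.24


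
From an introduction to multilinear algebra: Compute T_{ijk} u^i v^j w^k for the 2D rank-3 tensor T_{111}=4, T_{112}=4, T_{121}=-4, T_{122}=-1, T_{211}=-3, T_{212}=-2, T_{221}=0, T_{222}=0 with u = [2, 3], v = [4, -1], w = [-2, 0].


S = sum over i,j,k of T_{ijk} u_i v_j w_k. Expanding all 8 terms:
T_{111}*u_1*v_1*w_1 = 4*2*4*-2 = -64  (running total: -64)
T_{112}*u_1*v_1*w_2 = 4*2*4*0 = 0  (running total: -64)
T_{121}*u_1*v_2*w_1 = -4*2*-1*-2 = -16  (running total: -80)
T_{122}*u_1*v_2*w_2 = -1*2*-1*0 = 0  (running total: -80)
T_{211}*u_2*v_1*w_1 = -3*3*4*-2 = 72  (running total: -8)
T_{212}*u_2*v_1*w_2 = -2*3*4*0 = 0  (running total: -8)
T_{221}*u_2*v_2*w_1 = 0*3*-1*-2 = 0  (running total: -8)
T_{222}*u_2*v_2*w_2 = 0*3*-1*0 = 0  (running total: -8)
S = -8

-8


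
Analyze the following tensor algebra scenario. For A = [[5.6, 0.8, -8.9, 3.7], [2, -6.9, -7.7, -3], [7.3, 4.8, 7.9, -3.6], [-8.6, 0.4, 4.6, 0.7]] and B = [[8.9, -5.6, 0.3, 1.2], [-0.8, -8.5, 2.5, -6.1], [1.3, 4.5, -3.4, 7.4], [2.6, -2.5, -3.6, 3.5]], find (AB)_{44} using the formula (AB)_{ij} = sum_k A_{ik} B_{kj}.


(AB)_{ij} = sum_k A_{ik} B_{kj}.
For i=4, j=4:
A_{41} * B_{14} = -8.6 * 1.2 = -10.32
A_{42} * B_{24} = 0.4 * -6.1 = -2.44
A_{43} * B_{34} = 4.6 * 7.4 = 34.04
A_{44} * B_{44} = 0.7 * 3.5 = 2.45
Sum = -10.32 + -2.44 + 34.04 + 2.45 = 23.73

23.73


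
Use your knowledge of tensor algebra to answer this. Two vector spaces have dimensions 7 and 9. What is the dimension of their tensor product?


The dimension of a tensor product is the product of dimensions.
dim(V) = 7, dim(W) = 9
dim(V (x) W) = 7 * 9 = 63

63


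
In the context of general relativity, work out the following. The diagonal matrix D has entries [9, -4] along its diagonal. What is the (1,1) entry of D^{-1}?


For a diagonal matrix, the inverse has entries (D^{-1})_{ii} = 1/d_{ii}.
The diagonal entries are: d_{11} = 9, d_{22} = -4
We need (D^{-1})_{11} = 1/d_{11} = 1/9 = 1/9

1/9


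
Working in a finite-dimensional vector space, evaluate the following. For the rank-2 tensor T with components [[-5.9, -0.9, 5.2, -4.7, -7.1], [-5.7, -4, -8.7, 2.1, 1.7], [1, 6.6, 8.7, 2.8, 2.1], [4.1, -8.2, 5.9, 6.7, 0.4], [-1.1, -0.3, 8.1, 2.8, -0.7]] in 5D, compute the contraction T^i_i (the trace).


The contraction (trace) of a rank-2 tensor is the sum of its diagonal elements.
Diagonal entries: A[1,1] = -5.9, A[2,2] = -4, A[3,3] = 8.7, A[4,4] = 6.7, A[5,5] = -0.7
Tr(A) = -5.9 + -4 + 8.7 + 6.7 + -0.7 = 4.8

4.8


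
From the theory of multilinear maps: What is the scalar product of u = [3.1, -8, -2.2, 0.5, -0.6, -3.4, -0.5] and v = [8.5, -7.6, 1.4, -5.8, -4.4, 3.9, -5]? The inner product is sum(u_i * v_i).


The inner product u . v = sum of u_i * v_i.
Term-by-term: 3.1 * 8.5, -8 * -7.6, -2.2 * 1.4, 0.5 * -5.8, -0.6 * -4.4, -3.4 * 3.9, -0.5 * -5
Products: 26.35, 60.8, -3.08, -2.9, 2.64, -13.26, 2.5
Sum = 26.35 + 60.8 + -3.08 + -2.9 + 2.64 + -13.26 + 2.5 = 73.05

73.05


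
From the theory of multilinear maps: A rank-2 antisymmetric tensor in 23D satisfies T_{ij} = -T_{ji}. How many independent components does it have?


An antisymmetric rank-2 tensor satisfies A_{ij} = -A_{ji}, so diagonal entries are zero.
The independent components are the upper-triangular entries: C(n, 2) = n(n-1)/2.
n = 23
C(23, 2) = 23 * 22 / 2 = 506 / 2 = 253

253


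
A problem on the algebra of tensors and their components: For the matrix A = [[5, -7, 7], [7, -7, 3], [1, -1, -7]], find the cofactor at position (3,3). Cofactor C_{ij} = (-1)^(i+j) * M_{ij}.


To find cofactor C_{33}, delete row 3 and column 3.
The resulting 2x2 submatrix is: [[5, -7], [7, -7]]
Minor M_{33} = 5*-7 - -7*7
  = -35 - -49 = 14
Sign = (-1)^(3+3) = (-1)^6 = 1
Cofactor C_{33} = 1 * 14 = 14

14


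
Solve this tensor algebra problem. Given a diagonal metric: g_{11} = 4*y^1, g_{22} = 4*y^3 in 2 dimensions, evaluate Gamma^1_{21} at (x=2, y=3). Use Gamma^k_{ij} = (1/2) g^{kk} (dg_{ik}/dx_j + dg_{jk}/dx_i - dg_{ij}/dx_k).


For a diagonal metric, Gamma^k_{ij} = (1/2) g^{kk} (dg_{ik}/dx_j + dg_{jk}/dx_i - dg_{ij}/dx_k).
The metric is diagonal, so g_{ab} = 0 for a != b.
At the given point: g_{11} = 12, g_{22} = 108
g^{11} = 1/12
dg_{21}/dx_1 = 0 (off-diagonal)
dg_{11}/dx_2 = dg_{11}/dx_2 = 4
dg_{21}/dx_1 = 0 (off-diagonal)
Numerator = 0 + 4 - 0 = 4
Gamma^1_{21} = 4 / (2 * 12) = 1/6

1/6


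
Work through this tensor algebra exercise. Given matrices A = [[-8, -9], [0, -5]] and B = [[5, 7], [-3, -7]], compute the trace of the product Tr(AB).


Tr(AB) = sum_i (AB)_{ii} where (AB)_{ii} = sum_k A_{ik} B_{ki}.
(AB)_{11} = -8*5 + -9*-3 = -13
(AB)_{22} = 0*7 + -5*-7 = 35
Tr(AB) = -13 + 35 = 22

22


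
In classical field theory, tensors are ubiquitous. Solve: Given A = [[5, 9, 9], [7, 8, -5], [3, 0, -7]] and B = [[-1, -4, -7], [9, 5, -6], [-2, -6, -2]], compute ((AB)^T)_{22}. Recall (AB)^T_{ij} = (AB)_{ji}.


(AB)^T_{ij} = (AB)_{ji} = sum_k A_{jk} B_{ki}.
For i=2, j=2 we need (AB)_{22}:
A_{21} * B_{12} = 7 * -4 = -28
A_{22} * B_{22} = 8 * 5 = 40
A_{23} * B_{32} = -5 * -6 = 30
Sum = -28 + 40 + 30 = 42

42


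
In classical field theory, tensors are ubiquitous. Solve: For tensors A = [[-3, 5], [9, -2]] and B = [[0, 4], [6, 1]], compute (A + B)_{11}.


Tensor addition is component-wise: (A + B)_{ij} = A_{ij} + B_{ij}.
A_{11} = -3
B_{11} = 0
(A + B)_{11} = -3 + 0 = -3

-3


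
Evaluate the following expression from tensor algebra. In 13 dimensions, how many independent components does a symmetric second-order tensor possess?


A symmetric rank-2 tensor in d dimensions has d(d+1)/2 independent components.
d = 13
d(d+1)/2 = 13 * 14 / 2 = 182 / 2 = 91

91


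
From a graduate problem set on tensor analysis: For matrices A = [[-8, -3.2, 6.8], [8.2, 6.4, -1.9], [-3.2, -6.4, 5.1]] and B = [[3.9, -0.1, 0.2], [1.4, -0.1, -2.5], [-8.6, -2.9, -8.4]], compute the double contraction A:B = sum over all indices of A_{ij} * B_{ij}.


A:B = sum over all i,j of A_{ij} * B_{ij}.
Row 1: -8*3.9=-31.2, -3.2*-0.1=0.32, 6.8*0.2=1.36 => row sum = -29.52
Row 2: 8.2*1.4=11.48, 6.4*-0.1=-0.64, -1.9*-2.5=4.75 => row sum = 15.59
Row 3: -3.2*-8.6=27.52, -6.4*-2.9=18.56, 5.1*-8.4=-42.84 => row sum = 3.24
Total = -29.52 + 15.59 + 3.24 = -10.69

-10.69


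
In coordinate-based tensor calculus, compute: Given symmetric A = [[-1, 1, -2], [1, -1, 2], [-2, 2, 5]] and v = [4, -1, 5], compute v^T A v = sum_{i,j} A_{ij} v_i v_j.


First compute Av:
(Av)_1 = -1*4 + 1*-1 + -2*5 = -15
(Av)_2 = 1*4 + -1*-1 + 2*5 = 15
(Av)_3 = -2*4 + 2*-1 + 5*5 = 15
Av = [-15, 15, 15]
Then v^T (Av) = 4*-15 + -1*15 + 5*15
= -60 + -15 + 75 = 0

0


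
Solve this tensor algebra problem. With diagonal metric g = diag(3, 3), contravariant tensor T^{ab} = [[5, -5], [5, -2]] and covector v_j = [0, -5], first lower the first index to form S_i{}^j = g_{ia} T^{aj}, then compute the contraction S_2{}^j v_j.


Step 1: lower the first index. For a diagonal metric, g_{ia} T^{aj} = g_{ii} T^{ij} (no sum on i).
g_{22} = 3
S_2{}^1 = 3 * T^{21} = 3 * 5 = 15
S_2{}^2 = 3 * T^{22} = 3 * -2 = -6
Step 2: contract S_2{}^j with v_j.
S_2{}^1 * v_1 = 15 * 0 = 0
S_2{}^2 * v_2 = -6 * -5 = 30
Result = 0 + 30 = 30

30


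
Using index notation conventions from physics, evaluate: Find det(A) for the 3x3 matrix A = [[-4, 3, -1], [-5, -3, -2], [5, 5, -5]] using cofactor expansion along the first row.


Expanding along the first row, det(A) = a11*M_11 - a12*M_12 + a13*M_13, where M_1j is the (1,j) minor.
Minor M_11 = -3*-5 - -2*5 = 25
Minor M_12 = -5*-5 - -2*5 = 35
Minor M_13 = -5*5 - -3*5 = -10
det = -4*(25) - 3*(35) + -1*(-10)
    = -100 - 105 + 10
    = -195

-195


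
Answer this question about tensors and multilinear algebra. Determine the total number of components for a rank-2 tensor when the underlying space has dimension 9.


The number of components of a rank-r tensor in d dimensions is d^r.
Here d = 9 and r = 2.
9^2 = 81

81


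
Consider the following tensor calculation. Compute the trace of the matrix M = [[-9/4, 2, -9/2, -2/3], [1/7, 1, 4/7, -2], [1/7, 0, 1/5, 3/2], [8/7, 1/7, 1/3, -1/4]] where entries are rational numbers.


The trace is the sum of diagonal entries.
Diagonal: M[1,1] = -9/4, M[2,2] = 1, M[3,3] = 1/5, M[4,4] = -1/4
Tr(M) = -9/4 + 1 + 1/5 + -1/4
Computing step by step:
After adding M[1,1]: -9/4
After adding M[2,2]: -5/4
After adding M[3,3]: -21/20
After adding M[4,4]: -13/10
Tr(M) = -13/10

-13/10


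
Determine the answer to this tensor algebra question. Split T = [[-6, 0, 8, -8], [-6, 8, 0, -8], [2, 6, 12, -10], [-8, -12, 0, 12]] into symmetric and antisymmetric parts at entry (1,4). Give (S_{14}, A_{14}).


T_{14} = -8
T_{41} = -8
S_{14} = (-8 + -8)/2 = -16/2 = -8
A_{14} = (-8 - -8)/2 = 0/2 = 0
Check: S + A = -8 + 0 = -8 = T_{14}.

(-8, 0)


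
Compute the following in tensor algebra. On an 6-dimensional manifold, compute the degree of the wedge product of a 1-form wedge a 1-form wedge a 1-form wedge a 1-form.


The degree of a wedge product is the sum of the degrees of the individual forms.
Degrees: 1, 1, 1, 1
Total degree = 1 + 1 + 1 + 1 = 4

4


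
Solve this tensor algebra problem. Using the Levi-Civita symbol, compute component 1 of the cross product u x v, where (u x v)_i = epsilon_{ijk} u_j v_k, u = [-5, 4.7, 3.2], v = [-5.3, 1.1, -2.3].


(u x v)_1 = sum_{j,k} epsilon_{1jk} u_j v_k. Only permutations of (1,2,3) contribute; the two non-zero terms are:
eps_{123} u_2 v_3 = 1 * 4.7 * -2.3 = -10.81
eps_{132} u_3 v_2 = -1 * 3.2 * 1.1 = -3.52
(u x v)_1 = -14.33

-14.33


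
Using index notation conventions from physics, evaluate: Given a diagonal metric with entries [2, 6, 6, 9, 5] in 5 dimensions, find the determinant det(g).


For a diagonal metric, the determinant is the product of diagonal entries.
Diagonal entries: 2, 6, 6, 9, 5
det(g) = 2 * 6 * 6 * 9 * 5 = 3240

3240


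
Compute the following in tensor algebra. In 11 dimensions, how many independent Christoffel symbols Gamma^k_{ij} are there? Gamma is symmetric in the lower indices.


Christoffel symbols Gamma^k_{ij} are symmetric in i,j, so there are d * d(d+1)/2 independent symbols.
d = 11
d(d+1)/2 = 11 * 12 / 2 = 66
Total = 11 * 66 = 726

726


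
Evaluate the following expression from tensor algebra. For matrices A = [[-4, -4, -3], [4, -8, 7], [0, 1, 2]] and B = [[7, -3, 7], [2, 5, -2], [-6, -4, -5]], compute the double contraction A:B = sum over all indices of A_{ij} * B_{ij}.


A:B = sum over all i,j of A_{ij} * B_{ij}.
Row 1: -4*7=-28, -4*-3=12, -3*7=-21 => row sum = -37
Row 2: 4*2=8, -8*5=-40, 7*-2=-14 => row sum = -46
Row 3: 0*-6=0, 1*-4=-4, 2*-5=-10 => row sum = -14
Total = -37 + -46 + -14 = -97

-97


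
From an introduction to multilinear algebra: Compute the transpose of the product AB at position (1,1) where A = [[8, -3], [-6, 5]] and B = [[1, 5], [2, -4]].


(AB)^T_{ij} = (AB)_{ji} = sum_k A_{jk} B_{ki}.
For i=1, j=1 we need (AB)_{11}:
A_{11} * B_{11} = 8 * 1 = 8
A_{12} * B_{21} = -3 * 2 = -6
Sum = 8 + -6 = 2

2


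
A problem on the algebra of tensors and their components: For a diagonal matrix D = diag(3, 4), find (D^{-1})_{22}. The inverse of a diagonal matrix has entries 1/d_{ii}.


For a diagonal matrix, the inverse has entries (D^{-1})_{ii} = 1/d_{ii}.
The diagonal entries are: d_{11} = 3, d_{22} = 4
We need (D^{-1})_{22} = 1/d_{22} = 1/4 = 1/4

1/4


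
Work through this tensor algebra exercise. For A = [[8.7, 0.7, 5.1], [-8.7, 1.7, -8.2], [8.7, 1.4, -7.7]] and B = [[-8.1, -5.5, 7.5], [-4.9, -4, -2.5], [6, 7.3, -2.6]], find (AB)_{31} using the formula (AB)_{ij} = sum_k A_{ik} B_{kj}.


(AB)_{ij} = sum_k A_{ik} B_{kj}.
For i=3, j=1:
A_{31} * B_{11} = 8.7 * -8.1 = -70.47
A_{32} * B_{21} = 1.4 * -4.9 = -6.86
A_{33} * B_{31} = -7.7 * 6 = -46.2
Sum = -70.47 + -6.86 + -46.2 = -123.53

-123.53


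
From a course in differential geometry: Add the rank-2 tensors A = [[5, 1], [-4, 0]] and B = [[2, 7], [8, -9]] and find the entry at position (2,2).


Tensor addition is component-wise: (A + B)_{ij} = A_{ij} + B_{ij}.
A_{22} = 0
B_{22} = -9
(A + B)_{22} = 0 + -9 = -9

-9


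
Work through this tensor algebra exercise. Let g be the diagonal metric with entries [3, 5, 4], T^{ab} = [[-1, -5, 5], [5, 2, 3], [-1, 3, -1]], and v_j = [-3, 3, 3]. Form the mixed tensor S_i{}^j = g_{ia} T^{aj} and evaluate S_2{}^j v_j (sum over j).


Step 1: lower the first index. For a diagonal metric, g_{ia} T^{aj} = g_{ii} T^{ij} (no sum on i).
g_{22} = 5
S_2{}^1 = 5 * T^{21} = 5 * 5 = 25
S_2{}^2 = 5 * T^{22} = 5 * 2 = 10
S_2{}^3 = 5 * T^{23} = 5 * 3 = 15
Step 2: contract S_2{}^j with v_j.
S_2{}^1 * v_1 = 25 * -3 = -75
S_2{}^2 * v_2 = 10 * 3 = 30
S_2{}^3 * v_3 = 15 * 3 = 45
Result = -75 + 30 + 45 = 0

0


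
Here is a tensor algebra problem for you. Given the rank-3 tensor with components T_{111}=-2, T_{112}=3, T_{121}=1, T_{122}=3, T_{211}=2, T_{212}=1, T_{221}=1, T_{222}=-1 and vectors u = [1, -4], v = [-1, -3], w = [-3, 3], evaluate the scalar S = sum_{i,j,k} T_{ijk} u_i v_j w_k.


S = sum over i,j,k of T_{ijk} u_i v_j w_k. Expanding all 8 terms:
T_{111}*u_1*v_1*w_1 = -2*1*-1*-3 = -6  (running total: -6)
T_{112}*u_1*v_1*w_2 = 3*1*-1*3 = -9  (running total: -15)
T_{121}*u_1*v_2*w_1 = 1*1*-3*-3 = 9  (running total: -6)
T_{122}*u_1*v_2*w_2 = 3*1*-3*3 = -27  (running total: -33)
T_{211}*u_2*v_1*w_1 = 2*-4*-1*-3 = -24  (running total: -57)
T_{212}*u_2*v_1*w_2 = 1*-4*-1*3 = 12  (running total: -45)
T_{221}*u_2*v_2*w_1 = 1*-4*-3*-3 = -36  (running total: -81)
T_{222}*u_2*v_2*w_2 = -1*-4*-3*3 = -36  (running total: -117)
S = -117

-117


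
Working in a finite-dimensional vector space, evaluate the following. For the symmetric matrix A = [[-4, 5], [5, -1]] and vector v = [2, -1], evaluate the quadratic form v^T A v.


First compute Av:
(Av)_1 = -4*2 + 5*-1 = -13
(Av)_2 = 5*2 + -1*-1 = 11
Av = [-13, 11]
Then v^T (Av) = 2*-13 + -1*11
= -26 + -11 = -37

-37


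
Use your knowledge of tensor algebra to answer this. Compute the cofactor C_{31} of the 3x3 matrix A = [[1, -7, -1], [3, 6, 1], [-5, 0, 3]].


To find cofactor C_{31}, delete row 3 and column 1.
The resulting 2x2 submatrix is: [[-7, -1], [6, 1]]
Minor M_{31} = -7*1 - -1*6
  = -7 - -6 = -1
Sign = (-1)^(3+1) = (-1)^4 = 1
Cofactor C_{31} = 1 * -1 = -1

-1


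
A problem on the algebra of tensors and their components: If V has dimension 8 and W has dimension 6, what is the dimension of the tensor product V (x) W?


The dimension of a tensor product is the product of dimensions.
dim(V) = 8, dim(W) = 6
dim(V (x) W) = 8 * 6 = 48

48


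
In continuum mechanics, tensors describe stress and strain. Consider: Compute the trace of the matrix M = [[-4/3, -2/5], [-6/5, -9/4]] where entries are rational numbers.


The trace is the sum of diagonal entries.
Diagonal: M[1,1] = -4/3, M[2,2] = -9/4
Tr(M) = -4/3 + -9/4
Computing step by step:
After adding M[1,1]: -4/3
After adding M[2,2]: -43/12
Tr(M) = -43/12

-43/12


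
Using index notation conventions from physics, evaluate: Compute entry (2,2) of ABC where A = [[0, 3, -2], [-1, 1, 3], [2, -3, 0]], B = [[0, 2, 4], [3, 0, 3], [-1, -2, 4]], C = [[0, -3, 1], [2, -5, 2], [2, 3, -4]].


(ABC)_{22} = sum_m (AB)_{2m} C_{m2}. First compute row 2 of AB.
(AB)_{21} = -1*0 + 1*3 + 3*-1 = 0
(AB)_{22} = -1*2 + 1*0 + 3*-2 = -8
(AB)_{23} = -1*4 + 1*3 + 3*4 = 11
Now contract with column 2 of C:
(AB)_{21} * C_{12} = 0 * -3 = 0
(AB)_{22} * C_{22} = -8 * -5 = 40
(AB)_{23} * C_{32} = 11 * 3 = 33
(ABC)_{22} = 0 + 40 + 33 = 73

73


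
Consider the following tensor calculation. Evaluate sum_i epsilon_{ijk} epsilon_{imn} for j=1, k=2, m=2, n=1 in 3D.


Using the identity: epsilon_{ijk} epsilon_{imn} = delta_{jm} delta_{kn} - delta_{jn} delta_{km}.
delta_{12} = 0
delta_{21} = 0
delta_{11} = 1
delta_{22} = 1
Result = 0 * 0 - 1 * 1 = 0 - 1 = -1

-1


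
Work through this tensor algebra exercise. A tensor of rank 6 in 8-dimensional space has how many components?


The number of components of a rank-r tensor in d dimensions is d^r.
Here d = 8 and r = 6.
8^6 = 262144

262144


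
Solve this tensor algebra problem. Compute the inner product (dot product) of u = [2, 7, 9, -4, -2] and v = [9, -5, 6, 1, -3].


The inner product u . v = sum of u_i * v_i.
Term-by-term: 2 * 9, 7 * -5, 9 * 6, -4 * 1, -2 * -3
Products: 18, -35, 54, -4, 6
Sum = 18 + -35 + 54 + -4 + 6 = 39

39


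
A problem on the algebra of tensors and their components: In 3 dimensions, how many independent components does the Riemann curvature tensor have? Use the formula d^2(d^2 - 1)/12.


The Riemann tensor in d dimensions has d^2(d^2 - 1)/12 independent components.
d = 3, so d^2 = 9
d^2 - 1 = 8
d^2(d^2 - 1) = 9 * 8 = 72
Divide by 12: 72 / 12 = 6

6


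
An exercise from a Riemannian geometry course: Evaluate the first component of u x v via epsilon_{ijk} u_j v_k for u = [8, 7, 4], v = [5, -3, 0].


(u x v)_1 = sum_{j,k} epsilon_{1jk} u_j v_k. Only permutations of (1,2,3) contribute; the two non-zero terms are:
eps_{123} u_2 v_3 = 1 * 7 * 0 = 0
eps_{132} u_3 v_2 = -1 * 4 * -3 = 12
(u x v)_1 = 12

12


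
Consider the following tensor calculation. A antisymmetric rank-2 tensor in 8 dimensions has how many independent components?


A antisymmetric rank-2 tensor in d dimensions has d(d-1)/2 independent components.
d = 8
d(d-1)/2 = 8 * 7 / 2 = 56 / 2 = 28

28


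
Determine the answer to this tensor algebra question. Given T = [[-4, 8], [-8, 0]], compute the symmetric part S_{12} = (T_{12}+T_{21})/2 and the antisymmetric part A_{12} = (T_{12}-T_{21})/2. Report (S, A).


T_{12} = 8
T_{21} = -8
S_{12} = (8 + -8)/2 = 0/2 = 0
A_{12} = (8 - -8)/2 = 16/2 = 8
Check: S + A = 0 + 8 = 8 = T_{12}.

(0, 8)


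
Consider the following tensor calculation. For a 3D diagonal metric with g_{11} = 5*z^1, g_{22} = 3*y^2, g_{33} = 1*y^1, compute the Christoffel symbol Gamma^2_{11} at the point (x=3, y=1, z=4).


For a diagonal metric, Gamma^k_{ij} = (1/2) g^{kk} (dg_{ik}/dx_j + dg_{jk}/dx_i - dg_{ij}/dx_k).
The metric is diagonal, so g_{ab} = 0 for a != b.
At the given point: g_{11} = 20, g_{22} = 3, g_{33} = 1
g^{22} = 1/3
dg_{12}/dx_1 = 0 (off-diagonal)
dg_{12}/dx_1 = 0 (off-diagonal)
dg_{11}/dx_2 = dg_{11}/dx_2 = 0
Numerator = 0 + 0 - 0 = 0
Gamma^2_{11} = 0 / (2 * 3) = 0

0


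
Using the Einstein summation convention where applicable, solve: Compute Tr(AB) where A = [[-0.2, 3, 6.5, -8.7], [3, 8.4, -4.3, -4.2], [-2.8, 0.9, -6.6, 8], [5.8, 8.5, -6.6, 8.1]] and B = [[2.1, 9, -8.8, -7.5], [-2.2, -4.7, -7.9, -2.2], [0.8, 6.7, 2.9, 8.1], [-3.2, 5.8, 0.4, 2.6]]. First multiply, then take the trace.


Tr(AB) = sum_i (AB)_{ii} where (AB)_{ii} = sum_k A_{ik} B_{ki}.
(AB)_{11} = -0.2*2.1 + 3*-2.2 + 6.5*0.8 + -8.7*-3.2 = 26.02
(AB)_{22} = 3*9 + 8.4*-4.7 + -4.3*6.7 + -4.2*5.8 = -65.65
(AB)_{33} = -2.8*-8.8 + 0.9*-7.9 + -6.6*2.9 + 8*0.4 = 1.59
(AB)_{44} = 5.8*-7.5 + 8.5*-2.2 + -6.6*8.1 + 8.1*2.6 = -94.6
Tr(AB) = 26.02 + -65.65 + 1.59 + -94.6 = -132.64

-132.64


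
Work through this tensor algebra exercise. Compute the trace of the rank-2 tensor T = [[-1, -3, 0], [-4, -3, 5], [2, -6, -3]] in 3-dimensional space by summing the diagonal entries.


The contraction (trace) of a rank-2 tensor is the sum of its diagonal elements.
Diagonal entries: A[1,1] = -1, A[2,2] = -3, A[3,3] = -3
Tr(A) = -1 + -3 + -3 = -7

-7


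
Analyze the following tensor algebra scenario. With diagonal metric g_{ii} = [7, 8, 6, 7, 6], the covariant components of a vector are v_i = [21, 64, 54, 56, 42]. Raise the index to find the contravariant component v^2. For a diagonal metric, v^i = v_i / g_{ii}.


To raise an index with a diagonal metric: v^i = v_i / g_{ii}.
For index 2: v_2 = 64, g_{22} = 8
v^2 = 64 / 8 = 8

8


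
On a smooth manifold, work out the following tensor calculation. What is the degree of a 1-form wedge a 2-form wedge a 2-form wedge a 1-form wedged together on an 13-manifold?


The degree of a wedge product is the sum of the degrees of the individual forms.
Degrees: 1, 2, 2, 1
Total degree = 1 + 2 + 2 + 1 = 6

6


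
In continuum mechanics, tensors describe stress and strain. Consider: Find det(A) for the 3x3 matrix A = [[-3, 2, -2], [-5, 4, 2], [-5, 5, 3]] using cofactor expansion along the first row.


Expanding along the first row, det(A) = a11*M_11 - a12*M_12 + a13*M_13, where M_1j is the (1,j) minor.
Minor M_11 = 4*3 - 2*5 = 2
Minor M_12 = -5*3 - 2*-5 = -5
Minor M_13 = -5*5 - 4*-5 = -5
det = -3*(2) - 2*(-5) + -2*(-5)
    = -6 - -10 + 10
    = 14

14


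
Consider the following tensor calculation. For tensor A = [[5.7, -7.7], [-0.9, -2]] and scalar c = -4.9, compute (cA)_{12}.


Scalar multiplication: (cA)_{ij} = c * A_{ij}.
c = -4.9
A_{12} = -7.7
(cA)_{12} = -4.9 * -7.7 = 37.73

37.73


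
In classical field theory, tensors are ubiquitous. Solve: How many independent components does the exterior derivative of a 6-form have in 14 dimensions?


The exterior derivative of a p-form is a (p+1)-form.
Its number of independent components is C(n, p+1).
n = 14, p+1 = 7
C(14, 7) = 3432

3432


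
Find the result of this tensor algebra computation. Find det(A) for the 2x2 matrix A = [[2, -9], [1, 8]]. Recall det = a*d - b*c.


For a 2x2 matrix [[a, b], [c, d]], det = a*d - b*c.
a = 2, b = -9, c = 1, d = 8
a*d = 2 * 8 = 16
b*c = -9 * 1 = -9
det = 16 - -9 = 25

25


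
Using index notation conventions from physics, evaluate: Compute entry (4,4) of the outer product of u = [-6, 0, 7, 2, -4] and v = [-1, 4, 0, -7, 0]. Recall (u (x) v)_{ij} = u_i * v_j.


The outer product entry T_{ij} = u_i * v_j.
We need i=4, j=4.
u_4 = 2, v_4 = -7
T_{4,4} = 2 * -7 = -14

-14


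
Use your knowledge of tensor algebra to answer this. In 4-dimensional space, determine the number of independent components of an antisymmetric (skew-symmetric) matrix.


An antisymmetric rank-2 tensor satisfies A_{ij} = -A_{ji}, so diagonal entries are zero.
The independent components are the upper-triangular entries: C(n, 2) = n(n-1)/2.
n = 4
C(4, 2) = 4 * 3 / 2 = 12 / 2 = 6

6


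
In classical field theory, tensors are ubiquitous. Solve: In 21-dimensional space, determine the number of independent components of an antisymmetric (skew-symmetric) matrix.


An antisymmetric rank-2 tensor satisfies A_{ij} = -A_{ji}, so diagonal entries are zero.
The independent components are the upper-triangular entries: C(n, 2) = n(n-1)/2.
n = 21
C(21, 2) = 21 * 20 / 2 = 420 / 2 = 210

210


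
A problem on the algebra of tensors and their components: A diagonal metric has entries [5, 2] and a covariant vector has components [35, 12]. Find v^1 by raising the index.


To raise an index with a diagonal metric: v^i = v_i / g_{ii}.
For index 1: v_1 = 35, g_{11} = 5
v^1 = 35 / 5 = 7

7


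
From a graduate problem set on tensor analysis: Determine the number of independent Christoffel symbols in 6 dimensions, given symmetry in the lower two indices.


Christoffel symbols Gamma^k_{ij} are symmetric in i,j, so there are d * d(d+1)/2 independent symbols.
d = 6
d(d+1)/2 = 6 * 7 / 2 = 21
Total = 6 * 21 = 126

126


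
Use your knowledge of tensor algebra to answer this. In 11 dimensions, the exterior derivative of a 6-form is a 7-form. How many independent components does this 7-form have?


The exterior derivative of a p-form is a (p+1)-form.
Its number of independent components is C(n, p+1).
n = 11, p+1 = 7
C(11, 7) = 330

330


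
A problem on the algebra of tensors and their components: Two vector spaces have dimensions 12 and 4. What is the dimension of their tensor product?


The dimension of a tensor product is the product of dimensions.
dim(V) = 12, dim(W) = 4
dim(V (x) W) = 12 * 4 = 48

48


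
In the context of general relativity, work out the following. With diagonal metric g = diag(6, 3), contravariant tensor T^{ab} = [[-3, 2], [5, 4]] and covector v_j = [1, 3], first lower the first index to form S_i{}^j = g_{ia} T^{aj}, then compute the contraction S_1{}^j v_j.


Step 1: lower the first index. For a diagonal metric, g_{ia} T^{aj} = g_{ii} T^{ij} (no sum on i).
g_{11} = 6
S_1{}^1 = 6 * T^{11} = 6 * -3 = -18
S_1{}^2 = 6 * T^{12} = 6 * 2 = 12
Step 2: contract S_1{}^j with v_j.
S_1{}^1 * v_1 = -18 * 1 = -18
S_1{}^2 * v_2 = 12 * 3 = 36
Result = -18 + 36 = 18

18


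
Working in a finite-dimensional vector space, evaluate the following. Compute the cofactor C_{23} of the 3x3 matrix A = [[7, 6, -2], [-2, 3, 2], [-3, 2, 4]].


To find cofactor C_{23}, delete row 2 and column 3.
The resulting 2x2 submatrix is: [[7, 6], [-3, 2]]
Minor M_{23} = 7*2 - 6*-3
  = 14 - -18 = 32
Sign = (-1)^(2+3) = (-1)^5 = -1
Cofactor C_{23} = -1 * 32 = -32

-32


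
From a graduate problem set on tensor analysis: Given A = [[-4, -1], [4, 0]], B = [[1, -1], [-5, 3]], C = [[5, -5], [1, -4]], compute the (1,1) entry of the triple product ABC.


(ABC)_{11} = sum_m (AB)_{1m} C_{m1}. First compute row 1 of AB.
(AB)_{11} = -4*1 + -1*-5 = 1
(AB)_{12} = -4*-1 + -1*3 = 1
Now contract with column 1 of C:
(AB)_{11} * C_{11} = 1 * 5 = 5
(AB)_{12} * C_{21} = 1 * 1 = 1
(ABC)_{11} = 5 + 1 = 6

6


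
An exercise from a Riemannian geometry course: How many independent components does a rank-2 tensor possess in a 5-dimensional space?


The number of components of a rank-r tensor in d dimensions is d^r.
Here d = 5 and r = 2.
5^2 = 25

25


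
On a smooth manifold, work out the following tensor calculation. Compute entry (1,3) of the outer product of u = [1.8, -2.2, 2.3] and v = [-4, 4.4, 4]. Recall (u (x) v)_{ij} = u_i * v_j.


The outer product entry T_{ij} = u_i * v_j.
We need i=1, j=3.
u_1 = 1.8, v_3 = 4
T_{1,3} = 1.8 * 4 = 7.2

7.2


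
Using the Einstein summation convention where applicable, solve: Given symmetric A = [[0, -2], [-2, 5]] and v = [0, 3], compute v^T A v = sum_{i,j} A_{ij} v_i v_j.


First compute Av:
(Av)_1 = 0*0 + -2*3 = -6
(Av)_2 = -2*0 + 5*3 = 15
Av = [-6, 15]
Then v^T (Av) = 0*-6 + 3*15
= 0 + 45 = 45

45


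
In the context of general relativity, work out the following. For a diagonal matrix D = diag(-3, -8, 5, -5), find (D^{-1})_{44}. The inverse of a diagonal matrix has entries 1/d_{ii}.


For a diagonal matrix, the inverse has entries (D^{-1})_{ii} = 1/d_{ii}.
The diagonal entries are: d_{11} = -3, d_{22} = -8, d_{33} = 5, d_{44} = -5
We need (D^{-1})_{44} = 1/d_{44} = 1/-5 = -1/5

-1/5


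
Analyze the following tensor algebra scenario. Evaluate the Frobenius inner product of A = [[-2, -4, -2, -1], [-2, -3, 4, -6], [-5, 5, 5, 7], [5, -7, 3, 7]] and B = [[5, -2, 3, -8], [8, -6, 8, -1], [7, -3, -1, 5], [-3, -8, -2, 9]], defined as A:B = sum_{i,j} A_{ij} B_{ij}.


A:B = sum over all i,j of A_{ij} * B_{ij}.
Row 1: -2*5=-10, -4*-2=8, -2*3=-6, -1*-8=8 => row sum = 0
Row 2: -2*8=-16, -3*-6=18, 4*8=32, -6*-1=6 => row sum = 40
Row 3: -5*7=-35, 5*-3=-15, 5*-1=-5, 7*5=35 => row sum = -20
Row 4: 5*-3=-15, -7*-8=56, 3*-2=-6, 7*9=63 => row sum = 98
Total = 0 + 40 + -20 + 98 = 118

118


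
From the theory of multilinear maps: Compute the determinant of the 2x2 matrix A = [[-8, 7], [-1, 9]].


For a 2x2 matrix [[a, b], [c, d]], det = a*d - b*c.
a = -8, b = 7, c = -1, d = 9
a*d = -8 * 9 = -72
b*c = 7 * -1 = -7
det = -72 - -7 = -65

-65


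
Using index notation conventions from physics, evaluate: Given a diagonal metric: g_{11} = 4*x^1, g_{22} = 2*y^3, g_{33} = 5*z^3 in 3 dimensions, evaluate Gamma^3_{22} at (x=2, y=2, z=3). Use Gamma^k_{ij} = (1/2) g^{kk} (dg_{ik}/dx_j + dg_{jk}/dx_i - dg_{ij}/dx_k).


For a diagonal metric, Gamma^k_{ij} = (1/2) g^{kk} (dg_{ik}/dx_j + dg_{jk}/dx_i - dg_{ij}/dx_k).
The metric is diagonal, so g_{ab} = 0 for a != b.
At the given point: g_{11} = 8, g_{22} = 16, g_{33} = 135
g^{33} = 1/135
dg_{23}/dx_2 = 0 (off-diagonal)
dg_{23}/dx_2 = 0 (off-diagonal)
dg_{22}/dx_3 = dg_{22}/dx_3 = 0
Numerator = 0 + 0 - 0 = 0
Gamma^3_{22} = 0 / (2 * 135) = 0

0


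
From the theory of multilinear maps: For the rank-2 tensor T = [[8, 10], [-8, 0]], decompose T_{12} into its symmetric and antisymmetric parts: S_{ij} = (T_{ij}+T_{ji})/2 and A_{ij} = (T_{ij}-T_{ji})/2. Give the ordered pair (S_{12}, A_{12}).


T_{12} = 10
T_{21} = -8
S_{12} = (10 + -8)/2 = 2/2 = 1
A_{12} = (10 - -8)/2 = 18/2 = 9
Check: S + A = 1 + 9 = 10 = T_{12}.

(1, 9)


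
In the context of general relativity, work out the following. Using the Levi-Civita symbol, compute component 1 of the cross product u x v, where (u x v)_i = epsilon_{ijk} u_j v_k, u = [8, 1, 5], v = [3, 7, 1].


(u x v)_1 = sum_{j,k} epsilon_{1jk} u_j v_k. Only permutations of (1,2,3) contribute; the two non-zero terms are:
eps_{123} u_2 v_3 = 1 * 1 * 1 = 1
eps_{132} u_3 v_2 = -1 * 5 * 7 = -35
(u x v)_1 = -34

-34


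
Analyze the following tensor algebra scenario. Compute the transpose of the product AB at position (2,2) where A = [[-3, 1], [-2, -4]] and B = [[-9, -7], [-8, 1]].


(AB)^T_{ij} = (AB)_{ji} = sum_k A_{jk} B_{ki}.
For i=2, j=2 we need (AB)_{22}:
A_{21} * B_{12} = -2 * -7 = 14
A_{22} * B_{22} = -4 * 1 = -4
Sum = 14 + -4 = 10

10


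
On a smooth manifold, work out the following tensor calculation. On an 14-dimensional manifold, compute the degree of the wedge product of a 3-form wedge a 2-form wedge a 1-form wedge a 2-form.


The degree of a wedge product is the sum of the degrees of the individual forms.
Degrees: 3, 2, 1, 2
Total degree = 3 + 2 + 1 + 2 = 8

8


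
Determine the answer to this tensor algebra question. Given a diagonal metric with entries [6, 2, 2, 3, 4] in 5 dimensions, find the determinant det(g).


For a diagonal metric, the determinant is the product of diagonal entries.
Diagonal entries: 6, 2, 2, 3, 4
det(g) = 6 * 2 * 2 * 3 * 4 = 288

288


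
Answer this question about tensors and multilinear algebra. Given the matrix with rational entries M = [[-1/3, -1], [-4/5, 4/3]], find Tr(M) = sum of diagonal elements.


The trace is the sum of diagonal entries.
Diagonal: M[1,1] = -1/3, M[2,2] = 4/3
Tr(M) = -1/3 + 4/3
Computing step by step:
After adding M[1,1]: -1/3
After adding M[2,2]: 1
Tr(M) = 1

1


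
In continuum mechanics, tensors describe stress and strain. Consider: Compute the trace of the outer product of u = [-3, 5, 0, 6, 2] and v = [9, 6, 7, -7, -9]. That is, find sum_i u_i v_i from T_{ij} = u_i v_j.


The outer product gives T_{ij} = u_i v_j.
The trace (contraction) is Tr(T) = sum_i T_{ii} = sum_i u_i v_i.
Diagonal entries:
T_{11} = u_1 * v_1 = -3 * 9 = -27
T_{22} = u_2 * v_2 = 5 * 6 = 30
T_{33} = u_3 * v_3 = 0 * 7 = 0
T_{44} = u_4 * v_4 = 6 * -7 = -42
T_{55} = u_5 * v_5 = 2 * -9 = -18
Tr(T) = -27 + 30 + 0 + -42 + -18 = -57

-57


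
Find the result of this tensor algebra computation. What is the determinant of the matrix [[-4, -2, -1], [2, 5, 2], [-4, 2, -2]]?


Expanding along the first row, det(A) = a11*M_11 - a12*M_12 + a13*M_13, where M_1j is the (1,j) minor.
Minor M_11 = 5*-2 - 2*2 = -14
Minor M_12 = 2*-2 - 2*-4 = 4
Minor M_13 = 2*2 - 5*-4 = 24
det = -4*(-14) - -2*(4) + -1*(24)
    = 56 - -8 + -24
    = 40

40


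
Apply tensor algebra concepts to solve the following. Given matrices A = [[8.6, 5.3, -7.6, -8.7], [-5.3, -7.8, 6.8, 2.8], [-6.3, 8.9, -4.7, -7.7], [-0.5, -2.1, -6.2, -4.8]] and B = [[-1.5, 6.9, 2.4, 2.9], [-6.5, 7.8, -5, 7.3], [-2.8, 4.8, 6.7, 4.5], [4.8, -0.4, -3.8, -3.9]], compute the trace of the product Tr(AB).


Tr(AB) = sum_i (AB)_{ii} where (AB)_{ii} = sum_k A_{ik} B_{ki}.
(AB)_{11} = 8.6*-1.5 + 5.3*-6.5 + -7.6*-2.8 + -8.7*4.8 = -67.83
(AB)_{22} = -5.3*6.9 + -7.8*7.8 + 6.8*4.8 + 2.8*-0.4 = -65.89
(AB)_{33} = -6.3*2.4 + 8.9*-5 + -4.7*6.7 + -7.7*-3.8 = -61.85
(AB)_{44} = -0.5*2.9 + -2.1*7.3 + -6.2*4.5 + -4.8*-3.9 = -25.96
Tr(AB) = -67.83 + -65.89 + -61.85 + -25.96 = -221.53

-221.53


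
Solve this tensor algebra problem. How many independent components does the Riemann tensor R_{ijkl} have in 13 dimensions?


The Riemann tensor in d dimensions has d^2(d^2 - 1)/12 independent components.
d = 13, so d^2 = 169
d^2 - 1 = 168
d^2(d^2 - 1) = 169 * 168 = 28392
Divide by 12: 28392 / 12 = 2366

2366


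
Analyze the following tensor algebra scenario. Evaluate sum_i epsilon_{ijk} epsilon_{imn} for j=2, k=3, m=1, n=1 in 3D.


Using the identity: epsilon_{ijk} epsilon_{imn} = delta_{jm} delta_{kn} - delta_{jn} delta_{km}.
delta_{21} = 0
delta_{31} = 0
delta_{21} = 0
delta_{31} = 0
Result = 0 * 0 - 0 * 0 = 0 - 0 = 0

0


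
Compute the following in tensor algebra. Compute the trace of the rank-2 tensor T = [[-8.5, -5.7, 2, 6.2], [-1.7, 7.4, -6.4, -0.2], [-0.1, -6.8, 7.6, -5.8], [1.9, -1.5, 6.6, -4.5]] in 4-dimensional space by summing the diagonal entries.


The contraction (trace) of a rank-2 tensor is the sum of its diagonal elements.
Diagonal entries: A[1,1] = -8.5, A[2,2] = 7.4, A[3,3] = 7.6, A[4,4] = -4.5
Tr(A) = -8.5 + 7.4 + 7.6 + -4.5 = 2

2


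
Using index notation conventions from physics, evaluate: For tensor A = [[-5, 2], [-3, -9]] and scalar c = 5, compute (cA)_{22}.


Scalar multiplication: (cA)_{ij} = c * A_{ij}.
c = 5
A_{22} = -9
(cA)_{22} = 5 * -9 = -45

-45


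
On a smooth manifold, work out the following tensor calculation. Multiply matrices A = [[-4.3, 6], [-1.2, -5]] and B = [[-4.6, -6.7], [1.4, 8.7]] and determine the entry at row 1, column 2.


(AB)_{ij} = sum_k A_{ik} B_{kj}.
For i=1, j=2:
A_{11} * B_{12} = -4.3 * -6.7 = 28.81
A_{12} * B_{22} = 6 * 8.7 = 52.2
Sum = 28.81 + 52.2 = 81.01

81.01


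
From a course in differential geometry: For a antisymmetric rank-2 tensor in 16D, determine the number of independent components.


A antisymmetric rank-2 tensor in d dimensions has d(d-1)/2 independent components.
d = 16
d(d-1)/2 = 16 * 15 / 2 = 240 / 2 = 120

120


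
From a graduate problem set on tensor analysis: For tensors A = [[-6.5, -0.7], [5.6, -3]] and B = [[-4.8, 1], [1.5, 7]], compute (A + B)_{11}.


Tensor addition is component-wise: (A + B)_{ij} = A_{ij} + B_{ij}.
A_{11} = -6.5
B_{11} = -4.8
(A + B)_{11} = -6.5 + -4.8 = -11.3

-11.3


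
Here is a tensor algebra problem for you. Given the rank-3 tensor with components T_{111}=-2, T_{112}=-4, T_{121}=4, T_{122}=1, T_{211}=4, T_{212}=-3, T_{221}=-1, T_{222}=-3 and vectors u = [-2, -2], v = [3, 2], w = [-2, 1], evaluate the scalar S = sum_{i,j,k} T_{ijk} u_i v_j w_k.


S = sum over i,j,k of T_{ijk} u_i v_j w_k. Expanding all 8 terms:
T_{111}*u_1*v_1*w_1 = -2*-2*3*-2 = -24  (running total: -24)
T_{112}*u_1*v_1*w_2 = -4*-2*3*1 = 24  (running total: 0)
T_{121}*u_1*v_2*w_1 = 4*-2*2*-2 = 32  (running total: 32)
T_{122}*u_1*v_2*w_2 = 1*-2*2*1 = -4  (running total: 28)
T_{211}*u_2*v_1*w_1 = 4*-2*3*-2 = 48  (running total: 76)
T_{212}*u_2*v_1*w_2 = -3*-2*3*1 = 18  (running total: 94)
T_{221}*u_2*v_2*w_1 = -1*-2*2*-2 = -8  (running total: 86)
T_{222}*u_2*v_2*w_2 = -3*-2*2*1 = 12  (running total: 98)
S = 98

98


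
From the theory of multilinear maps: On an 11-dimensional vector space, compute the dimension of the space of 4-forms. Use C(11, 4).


The dimension of the space of p-forms on an n-dimensional space is C(n, p).
n = 11, p = 4
C(11, 4) = 11! / (4! * 7!) = 330

330


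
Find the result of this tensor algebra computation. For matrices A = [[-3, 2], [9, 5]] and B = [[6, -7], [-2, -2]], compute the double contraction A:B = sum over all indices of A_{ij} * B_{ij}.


A:B = sum over all i,j of A_{ij} * B_{ij}.
Row 1: -3*6=-18, 2*-7=-14 => row sum = -32
Row 2: 9*-2=-18, 5*-2=-10 => row sum = -28
Total = -32 + -28 = -60

-60


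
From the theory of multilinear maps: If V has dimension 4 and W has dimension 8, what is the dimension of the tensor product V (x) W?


The dimension of a tensor product is the product of dimensions.
dim(V) = 4, dim(W) = 8
dim(V (x) W) = 4 * 8 = 32

32


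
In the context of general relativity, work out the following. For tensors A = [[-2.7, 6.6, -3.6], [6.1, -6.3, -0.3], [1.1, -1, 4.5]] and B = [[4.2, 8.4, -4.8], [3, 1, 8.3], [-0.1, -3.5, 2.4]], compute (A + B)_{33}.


Tensor addition is component-wise: (A + B)_{ij} = A_{ij} + B_{ij}.
A_{33} = 4.5
B_{33} = 2.4
(A + B)_{33} = 4.5 + 2.4 = 6.9

6.9


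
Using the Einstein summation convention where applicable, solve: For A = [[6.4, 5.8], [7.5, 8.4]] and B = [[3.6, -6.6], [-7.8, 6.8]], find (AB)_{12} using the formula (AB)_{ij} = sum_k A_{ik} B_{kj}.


(AB)_{ij} = sum_k A_{ik} B_{kj}.
For i=1, j=2:
A_{11} * B_{12} = 6.4 * -6.6 = -42.24
A_{12} * B_{22} = 5.8 * 6.8 = 39.44
Sum = -42.24 + 39.44 = -2.8

-2.8
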